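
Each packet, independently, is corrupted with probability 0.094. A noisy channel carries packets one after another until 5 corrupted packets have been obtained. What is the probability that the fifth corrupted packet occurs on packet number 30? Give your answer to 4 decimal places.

Y = trial on which the fifth success occurs; negative binomial, r=5, p=0.094.
P(Y=30) = C(29,4) · p^5 · (1−p)^25
= 23751 · 7.339e-06 · 0.084763 = 0.014775

0.0148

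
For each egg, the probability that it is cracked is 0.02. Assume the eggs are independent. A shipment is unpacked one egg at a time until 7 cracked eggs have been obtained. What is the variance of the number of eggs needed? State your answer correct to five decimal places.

17150.00000

Y = total eggs until the seventh success; negative binomial with r=7, p=0.02.
Var(Y) = r(1−p)/p² = 7·0.98 / 0.02² = 17150.0000000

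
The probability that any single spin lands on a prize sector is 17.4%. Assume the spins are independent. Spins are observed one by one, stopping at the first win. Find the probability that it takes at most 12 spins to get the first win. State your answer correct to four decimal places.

Y = number of spins to the first success; geometric, p = 0.174.
P(Y ≤ 12) = 1 − (1−p)^12 = 1 − 0.100870 = 0.899130

0.8991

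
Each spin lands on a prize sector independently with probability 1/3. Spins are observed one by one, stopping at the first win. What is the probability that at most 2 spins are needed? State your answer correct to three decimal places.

Y = number of spins to the first success; geometric, p = 0.333333.
P(Y ≤ 2) = 1 − (1−p)^2 = 1 − 0.44444 = 0.55556

0.556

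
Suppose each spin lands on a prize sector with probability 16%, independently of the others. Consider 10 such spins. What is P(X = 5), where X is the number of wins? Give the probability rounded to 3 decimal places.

0.011

X ~ Binomial(n=10, p=0.16).
P(X=5) = C(10,5) · p^5 · (1−p)^5
= 252 · 0.00010486 · 0.41821 = 0.01105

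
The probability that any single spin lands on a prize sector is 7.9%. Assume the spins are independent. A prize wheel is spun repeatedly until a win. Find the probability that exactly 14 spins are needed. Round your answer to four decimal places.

0.0271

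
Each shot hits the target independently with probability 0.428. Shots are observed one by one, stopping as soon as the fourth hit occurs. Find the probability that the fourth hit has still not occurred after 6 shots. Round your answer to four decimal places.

0.7799

Needing more than 6 shots ⇔ fewer than 4 successes in the first 6. With X ~ Binomial(6, 0.428), P(Y > 6) = P(X ≤ 3).
  k=0: C(6,0)·0.428^0·0.572^6 = 0.035025
  k=1: C(6,1)·0.428^1·0.572^5 = 0.157244
  k=2: C(6,2)·0.428^2·0.572^4 = 0.294146
  k=3: C(6,3)·0.428^3·0.572^3 = 0.293460
P(X ≤ 3) = 0.779876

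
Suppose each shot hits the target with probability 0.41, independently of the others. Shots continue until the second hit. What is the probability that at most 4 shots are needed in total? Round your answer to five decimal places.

0.54200

Finishing within 4 shots ⇔ at least 2 successes in the first 4. With X ~ Binomial(4, 0.41), P(Y ≤ 4) = 1 − P(X ≤ 1).
  k=0: C(4,0)·0.41^0·0.59^4 = 0.1211736
  k=1: C(4,1)·0.41^1·0.59^3 = 0.3368216
1 − 0.4579952 = 0.5420048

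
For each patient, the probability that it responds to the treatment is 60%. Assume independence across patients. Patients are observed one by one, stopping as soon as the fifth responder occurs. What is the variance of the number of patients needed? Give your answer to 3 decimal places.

Y = total patients until the fifth success; negative binomial with r=5, p=0.60.
Var(Y) = r(1−p)/p² = 5·0.40 / 0.60² = 5.55556

5.556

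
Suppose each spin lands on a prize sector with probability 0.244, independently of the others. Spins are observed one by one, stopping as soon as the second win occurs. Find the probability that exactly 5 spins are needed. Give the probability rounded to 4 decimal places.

Y = trial on which the second success occurs; negative binomial, r=2, p=0.244.
P(Y=5) = C(4,1) · p^2 · (1−p)^3
= 4 · 0.059536 · 0.43208 = 0.102898

0.1029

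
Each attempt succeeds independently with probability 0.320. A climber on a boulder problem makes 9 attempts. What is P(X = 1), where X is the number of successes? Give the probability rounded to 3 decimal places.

X ~ Binomial(n=9, p=0.32).
P(X=1) = C(9,1) · p^1 · (1−p)^8
= 9 · 0.32 · 0.045716 = 0.13166

0.132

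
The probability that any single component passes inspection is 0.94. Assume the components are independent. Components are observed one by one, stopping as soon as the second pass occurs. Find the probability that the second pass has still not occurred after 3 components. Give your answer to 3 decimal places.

Needing more than 3 components ⇔ fewer than 2 successes in the first 3. With X ~ Binomial(3, 0.94), P(Y > 3) = P(X ≤ 1).
  k=0: C(3,0)·0.94^0·0.06^3 = 0.00022
  k=1: C(3,1)·0.94^1·0.06^2 = 0.01015
P(X ≤ 1) = 0.01037

0.010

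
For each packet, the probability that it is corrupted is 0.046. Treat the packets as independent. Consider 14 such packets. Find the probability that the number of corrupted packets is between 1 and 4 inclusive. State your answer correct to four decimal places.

X ~ Binomial(14, 0.046); P(1 ≤ X ≤ 4) = Σ C(14,k) p^k (1−p)^(14−k) over k:
  k=1: C(14,1)·0.046^1·0.954^13 = 0.349152
  k=2: C(14,2)·0.046^2·0.954^12 = 0.109430
  k=3: C(14,3)·0.046^3·0.954^11 = 0.021106
  k=4: C(14,4)·0.046^4·0.954^10 = 0.002799
Total = 0.482487

0.4825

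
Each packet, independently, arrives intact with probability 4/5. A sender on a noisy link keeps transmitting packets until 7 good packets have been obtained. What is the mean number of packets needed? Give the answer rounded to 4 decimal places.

Y = total packets until the seventh success; negative binomial with r=7, p=0.80.
E[Y] = r / p = 7 / 0.80 = 8.750000

8.7500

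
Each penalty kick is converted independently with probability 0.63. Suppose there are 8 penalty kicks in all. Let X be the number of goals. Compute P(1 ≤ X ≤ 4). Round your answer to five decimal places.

X ~ Binomial(8, 0.63); P(1 ≤ X ≤ 4) = Σ C(8,k) p^k (1−p)^(8−k) over k:
  k=1: C(8,1)·0.63^1·0.37^7 = 0.0047846
  k=2: C(8,2)·0.63^2·0.37^6 = 0.0285134
  k=3: C(8,3)·0.63^3·0.37^5 = 0.0970998
  k=4: C(8,4)·0.63^4·0.37^4 = 0.2066651
Total = 0.3370629

0.33706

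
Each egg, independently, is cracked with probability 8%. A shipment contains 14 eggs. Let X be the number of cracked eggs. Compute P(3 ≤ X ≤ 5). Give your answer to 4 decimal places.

0.0954

X ~ Binomial(14, 0.08); P(3 ≤ X ≤ 5) = Σ C(14,k) p^k (1−p)^(14−k) over k:
  k=3: C(14,3)·0.08^3·0.92^11 = 0.074480
  k=4: C(14,4)·0.08^4·0.92^10 = 0.017810
  k=5: C(14,5)·0.08^5·0.92^9 = 0.003097
Total = 0.095387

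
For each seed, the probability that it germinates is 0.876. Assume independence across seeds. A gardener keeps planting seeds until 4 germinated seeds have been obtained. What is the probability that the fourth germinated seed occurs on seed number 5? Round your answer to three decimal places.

Y = trial on which the fourth success occurs; negative binomial, r=4, p=0.876.
P(Y=5) = C(4,3) · p^4 · (1−p)^1
= 4 · 0.58887 · 0.124 = 0.29208

0.292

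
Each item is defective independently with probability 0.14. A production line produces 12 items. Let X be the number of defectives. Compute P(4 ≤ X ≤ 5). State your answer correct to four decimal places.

0.0717

X ~ Binomial(12, 0.14); P(4 ≤ X ≤ 5) = Σ C(12,k) p^k (1−p)^(12−k) over k:
  k=4: C(12,4)·0.14^4·0.86^8 = 0.056899
  k=5: C(12,5)·0.14^5·0.86^7 = 0.014820
Total = 0.071719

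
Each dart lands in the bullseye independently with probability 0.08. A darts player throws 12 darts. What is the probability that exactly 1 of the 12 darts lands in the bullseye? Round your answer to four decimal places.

0.3837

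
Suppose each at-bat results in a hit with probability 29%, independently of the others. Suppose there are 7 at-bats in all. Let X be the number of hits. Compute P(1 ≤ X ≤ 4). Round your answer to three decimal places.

0.884

X ~ Binomial(7, 0.29); P(1 ≤ X ≤ 4) = Σ C(7,k) p^k (1−p)^(7−k) over k:
  k=1: C(7,1)·0.29^1·0.71^6 = 0.26004
  k=2: C(7,2)·0.29^2·0.71^5 = 0.31864
  k=3: C(7,3)·0.29^3·0.71^4 = 0.21692
  k=4: C(7,4)·0.29^4·0.71^3 = 0.08860
Total = 0.88421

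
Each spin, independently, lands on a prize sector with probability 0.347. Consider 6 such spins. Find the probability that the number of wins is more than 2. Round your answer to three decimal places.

X ~ Binomial(6, 0.347); P(X ≥ 3) = Σ C(6,k) p^k (1−p)^(6−k) over k:
  k=3: C(6,3)·0.347^3·0.653^3 = 0.23268
  k=4: C(6,4)·0.347^4·0.653^2 = 0.09273
  k=5: C(6,5)·0.347^5·0.653^1 = 0.01971
  k=6: C(6,6)·0.347^6·0.653^0 = 0.00175
Total = 0.34687

0.347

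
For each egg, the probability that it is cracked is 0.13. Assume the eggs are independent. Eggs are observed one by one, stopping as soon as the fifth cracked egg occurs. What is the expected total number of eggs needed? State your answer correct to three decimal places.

Y = total eggs until the fifth success; negative binomial with r=5, p=0.13.
E[Y] = r / p = 5 / 0.13 = 38.46154

38.462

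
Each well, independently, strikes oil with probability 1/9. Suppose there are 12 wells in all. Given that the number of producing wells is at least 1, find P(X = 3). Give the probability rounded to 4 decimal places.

X ~ Binomial(12, 0.111111). Want P(X=3 | X≥1) = P(X=3) / P(X≥1).
P(X=3) = C(12,3)·0.111111^3·0.888889^9 = 0.104550
P(X≥1) = 1 − 0.243315 = 0.756685
Ratio = 0.104550 / 0.756685 = 0.138168

0.1382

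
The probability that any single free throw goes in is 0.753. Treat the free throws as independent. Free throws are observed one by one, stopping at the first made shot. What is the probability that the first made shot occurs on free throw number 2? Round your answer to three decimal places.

Geometric (trials to first success), p = 0.753.
P(Y = 2) = (1−p)^1 · p = 0.247 · 0.753 = 0.18599

0.186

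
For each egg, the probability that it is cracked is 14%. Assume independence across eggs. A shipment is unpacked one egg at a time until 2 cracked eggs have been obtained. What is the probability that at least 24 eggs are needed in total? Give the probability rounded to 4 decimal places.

Needing more than 23 eggs ⇔ fewer than 2 successes in the first 23. With X ~ Binomial(23, 0.14), P(Y > 23) = P(X ≤ 1).
  k=0: C(23,0)·0.14^0·0.86^23 = 0.031150
  k=1: C(23,1)·0.14^1·0.86^22 = 0.116633
P(X ≤ 1) = 0.147784

0.1478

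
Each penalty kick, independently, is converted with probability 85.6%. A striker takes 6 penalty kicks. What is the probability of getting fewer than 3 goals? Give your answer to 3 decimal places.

X ~ Binomial(6, 0.856); P(X ≤ 2) = Σ C(6,k) p^k (1−p)^(6−k) over k:
  k=0: C(6,0)·0.856^0·0.144^6 = 0.00001
  k=1: C(6,1)·0.856^1·0.144^5 = 0.00032
  k=2: C(6,2)·0.856^2·0.144^4 = 0.00473
Total = 0.00505

0.005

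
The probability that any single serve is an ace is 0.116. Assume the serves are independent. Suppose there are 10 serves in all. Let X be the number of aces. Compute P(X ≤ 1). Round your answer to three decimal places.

X ~ Binomial(10, 0.116); P(X ≤ 1) = Σ C(10,k) p^k (1−p)^(10−k) over k:
  k=0: C(10,0)·0.116^0·0.884^10 = 0.29142
  k=1: C(10,1)·0.116^1·0.884^9 = 0.38241
Total = 0.67383

0.674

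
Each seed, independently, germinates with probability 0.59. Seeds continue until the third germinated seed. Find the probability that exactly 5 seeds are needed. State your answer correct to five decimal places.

0.20715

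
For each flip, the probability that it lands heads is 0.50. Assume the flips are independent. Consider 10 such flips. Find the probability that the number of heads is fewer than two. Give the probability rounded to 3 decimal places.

0.011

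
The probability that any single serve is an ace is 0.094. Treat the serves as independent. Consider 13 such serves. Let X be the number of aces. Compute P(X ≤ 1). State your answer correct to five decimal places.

0.65089

X ~ Binomial(13, 0.094); P(X ≤ 1) = Σ C(13,k) p^k (1−p)^(13−k) over k:
  k=0: C(13,0)·0.094^0·0.906^13 = 0.2771192
  k=1: C(13,1)·0.094^1·0.906^12 = 0.3737744
Total = 0.6508936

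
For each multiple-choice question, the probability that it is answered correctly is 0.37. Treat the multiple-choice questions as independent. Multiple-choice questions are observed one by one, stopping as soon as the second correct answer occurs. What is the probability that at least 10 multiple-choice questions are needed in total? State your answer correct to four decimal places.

0.0983

Needing more than 9 multiple-choice questions ⇔ fewer than 2 successes in the first 9. With X ~ Binomial(9, 0.37), P(Y > 9) = P(X ≤ 1).
  k=0: C(9,0)·0.37^0·0.63^9 = 0.015634
  k=1: C(9,1)·0.37^1·0.63^8 = 0.082636
P(X ≤ 1) = 0.098270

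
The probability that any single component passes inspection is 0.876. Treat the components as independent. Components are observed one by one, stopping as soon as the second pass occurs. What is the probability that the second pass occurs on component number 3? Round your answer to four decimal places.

Y = trial on which the second success occurs; negative binomial, r=2, p=0.876.
P(Y=3) = C(2,1) · p^2 · (1−p)^1
= 2 · 0.76738 · 0.124 = 0.190309

0.1903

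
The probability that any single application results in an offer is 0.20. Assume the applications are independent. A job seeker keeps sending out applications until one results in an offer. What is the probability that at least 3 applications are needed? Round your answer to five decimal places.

0.64000

Y = number of applications to the first success; geometric, p = 0.20.
P(Y > 2) = P(first 2 all fail) = (1−p)^2 = 0.6400000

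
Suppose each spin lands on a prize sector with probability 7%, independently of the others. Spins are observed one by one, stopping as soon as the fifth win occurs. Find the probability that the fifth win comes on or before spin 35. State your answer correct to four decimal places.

0.0948

Finishing within 35 spins ⇔ at least 5 successes in the first 35. With X ~ Binomial(35, 0.07), P(Y ≤ 35) = 1 − P(X ≤ 4).
  k=0: C(35,0)·0.07^0·0.93^35 = 0.078868
  k=1: C(35,1)·0.07^1·0.93^34 = 0.207772
  k=2: C(35,2)·0.07^2·0.93^33 = 0.265858
  k=3: C(35,3)·0.07^3·0.93^32 = 0.220119
  k=4: C(35,4)·0.07^4·0.93^31 = 0.132545
1 − 0.905163 = 0.094837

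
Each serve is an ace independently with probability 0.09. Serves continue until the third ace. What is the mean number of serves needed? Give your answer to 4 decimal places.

Y = total serves until the third success; negative binomial with r=3, p=0.09.
E[Y] = r / p = 3 / 0.09 = 33.333333

33.3333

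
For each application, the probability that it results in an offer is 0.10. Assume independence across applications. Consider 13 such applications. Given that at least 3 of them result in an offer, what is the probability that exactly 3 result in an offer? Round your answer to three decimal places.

X ~ Binomial(13, 0.10). Want P(X=3 | X≥3) = P(X=3) / P(X≥3).
P(X=3) = C(13,3)·0.10^3·0.90^10 = 0.09972
P(X≥3) = 1 − 0.25419 − 0.36716 − 0.24477 = 0.13388
Ratio = 0.09972 / 0.13388 = 0.74485

0.745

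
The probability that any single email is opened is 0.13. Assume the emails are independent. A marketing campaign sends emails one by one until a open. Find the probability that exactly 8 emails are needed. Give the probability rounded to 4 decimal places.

0.0490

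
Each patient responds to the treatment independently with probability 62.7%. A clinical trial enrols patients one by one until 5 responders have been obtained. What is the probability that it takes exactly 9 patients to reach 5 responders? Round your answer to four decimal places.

0.1313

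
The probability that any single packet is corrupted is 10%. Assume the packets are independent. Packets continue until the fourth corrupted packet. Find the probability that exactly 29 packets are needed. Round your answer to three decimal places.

Y = trial on which the fourth success occurs; negative binomial, r=4, p=0.10.
P(Y=29) = C(28,3) · p^4 · (1−p)^25
= 3276 · 0.0001 · 0.07179 = 0.02352

0.024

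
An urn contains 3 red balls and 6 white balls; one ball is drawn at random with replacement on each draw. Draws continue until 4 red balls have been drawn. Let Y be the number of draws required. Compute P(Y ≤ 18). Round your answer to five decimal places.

Finishing within 18 draws ⇔ at least 4 successes in the first 18. With X ~ Binomial(18, 0.333333), P(Y ≤ 18) = 1 − P(X ≤ 3).
  k=0: C(18,0)·0.333333^0·0.666667^18 = 0.0006766
  k=1: C(18,1)·0.333333^1·0.666667^17 = 0.0060898
  k=2: C(18,2)·0.333333^2·0.666667^16 = 0.0258815
  k=3: C(18,3)·0.333333^3·0.666667^15 = 0.0690172
1 − 0.1016651 = 0.8983349

0.89833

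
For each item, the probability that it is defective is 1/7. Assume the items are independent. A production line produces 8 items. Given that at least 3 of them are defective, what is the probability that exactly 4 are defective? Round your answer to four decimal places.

X ~ Binomial(8, 0.142857). Want P(X=4 | X≥3) = P(X=4) / P(X≥3).
P(X=4) = C(8,4)·0.142857^4·0.857143^4 = 0.015737
P(X≥3) = 1 − 0.291357 − 0.388476 − 0.226611 = 0.093556
Ratio = 0.015737 / 0.093556 = 0.168209

0.1682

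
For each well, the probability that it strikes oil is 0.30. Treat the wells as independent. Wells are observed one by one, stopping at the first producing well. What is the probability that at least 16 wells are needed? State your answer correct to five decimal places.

0.00475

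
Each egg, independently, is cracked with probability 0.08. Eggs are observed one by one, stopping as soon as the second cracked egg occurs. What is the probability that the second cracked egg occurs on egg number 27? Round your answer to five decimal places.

Y = trial on which the second success occurs; negative binomial, r=2, p=0.08.
P(Y=27) = C(26,1) · p^2 · (1−p)^25
= 26 · 0.0064 · 0.12436 = 0.0206942

0.02069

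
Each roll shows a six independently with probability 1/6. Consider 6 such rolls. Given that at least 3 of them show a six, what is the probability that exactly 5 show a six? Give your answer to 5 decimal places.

X ~ Binomial(6, 0.166667). Want P(X=5 | X≥3) = P(X=5) / P(X≥3).
P(X=5) = C(6,5)·0.166667^5·0.833333^1 = 0.0006430
P(X≥3) = 1 − 0.3348980 − 0.4018776 − 0.2009388 = 0.0622857
Ratio = 0.0006430 / 0.0622857 = 0.0103235

0.01032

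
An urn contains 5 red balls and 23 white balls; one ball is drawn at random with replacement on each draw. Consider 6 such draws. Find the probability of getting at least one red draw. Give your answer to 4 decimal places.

P(at least one) = 1 − P(none) = 1 − (1 − 0.178571)^6
= 1 − 0.307198 = 0.692802

0.6928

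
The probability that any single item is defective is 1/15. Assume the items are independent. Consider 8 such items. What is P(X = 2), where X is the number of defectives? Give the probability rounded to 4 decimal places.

0.0823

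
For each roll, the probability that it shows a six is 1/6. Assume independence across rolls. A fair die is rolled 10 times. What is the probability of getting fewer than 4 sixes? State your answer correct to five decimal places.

X ~ Binomial(10, 0.166667); P(X ≤ 3) = Σ C(10,k) p^k (1−p)^(10−k) over k:
  k=0: C(10,0)·0.166667^0·0.833333^10 = 0.1615056
  k=1: C(10,1)·0.166667^1·0.833333^9 = 0.3230112
  k=2: C(10,2)·0.166667^2·0.833333^8 = 0.2907100
  k=3: C(10,3)·0.166667^3·0.833333^7 = 0.1550454
Total = 0.9302722

0.93027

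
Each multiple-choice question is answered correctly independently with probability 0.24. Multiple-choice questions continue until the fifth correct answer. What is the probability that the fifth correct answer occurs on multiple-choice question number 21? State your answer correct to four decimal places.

0.0478

Y = trial on which the fifth success occurs; negative binomial, r=5, p=0.24.
P(Y=21) = C(20,4) · p^5 · (1−p)^16
= 4845 · 0.00079626 · 0.012388 = 0.047793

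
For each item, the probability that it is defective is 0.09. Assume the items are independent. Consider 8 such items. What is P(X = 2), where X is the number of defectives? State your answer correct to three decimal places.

0.129

X ~ Binomial(n=8, p=0.09).
P(X=2) = C(8,2) · p^2 · (1−p)^6
= 28 · 0.0081 · 0.56787 = 0.12879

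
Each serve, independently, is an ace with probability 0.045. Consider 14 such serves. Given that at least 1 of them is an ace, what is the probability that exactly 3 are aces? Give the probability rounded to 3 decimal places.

0.042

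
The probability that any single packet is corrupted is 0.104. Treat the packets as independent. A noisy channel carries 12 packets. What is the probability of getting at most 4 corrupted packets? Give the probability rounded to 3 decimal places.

0.995

X ~ Binomial(12, 0.104); P(X ≤ 4) = Σ C(12,k) p^k (1−p)^(12−k) over k:
  k=0: C(12,0)·0.104^0·0.896^12 = 0.26773
  k=1: C(12,1)·0.104^1·0.896^11 = 0.37291
  k=2: C(12,2)·0.104^2·0.896^10 = 0.23806
  k=3: C(12,3)·0.104^3·0.896^9 = 0.09211
  k=4: C(12,4)·0.104^4·0.896^8 = 0.02405
Total = 0.99486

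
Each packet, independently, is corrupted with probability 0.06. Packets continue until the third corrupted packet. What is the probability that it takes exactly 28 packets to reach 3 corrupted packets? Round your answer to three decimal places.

Y = trial on which the third success occurs; negative binomial, r=3, p=0.06.
P(Y=28) = C(27,2) · p^3 · (1−p)^25
= 351 · 0.000216 · 0.21291 = 0.01614

0.016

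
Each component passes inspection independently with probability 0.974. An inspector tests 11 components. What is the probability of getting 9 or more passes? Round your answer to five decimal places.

0.99752

X ~ Binomial(11, 0.974); P(X ≥ 9) = Σ C(11,k) p^k (1−p)^(11−k) over k:
  k=9: C(11,9)·0.974^9·0.026^2 = 0.0293319
  k=10: C(11,10)·0.974^10·0.026^1 = 0.2197635
  k=11: C(11,11)·0.974^11·0.026^0 = 0.7484254
Total = 0.9975208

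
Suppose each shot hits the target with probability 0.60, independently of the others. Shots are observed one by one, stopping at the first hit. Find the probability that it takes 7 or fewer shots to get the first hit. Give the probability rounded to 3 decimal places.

Y = number of shots to the first success; geometric, p = 0.60.
P(Y ≤ 7) = 1 − (1−p)^7 = 1 − 0.00164 = 0.99836

0.998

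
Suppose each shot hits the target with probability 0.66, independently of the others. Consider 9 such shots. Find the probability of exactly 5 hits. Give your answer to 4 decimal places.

0.2109

X ~ Binomial(n=9, p=0.66).
P(X=5) = C(9,5) · p^5 · (1−p)^4
= 126 · 0.12523 · 0.013363 = 0.210866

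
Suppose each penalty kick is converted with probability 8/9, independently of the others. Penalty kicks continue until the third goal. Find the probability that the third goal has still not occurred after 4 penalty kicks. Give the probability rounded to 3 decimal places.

0.064

Needing more than 4 penalty kicks ⇔ fewer than 3 successes in the first 4. With X ~ Binomial(4, 0.888889), P(Y > 4) = P(X ≤ 2).
  k=0: C(4,0)·0.888889^0·0.111111^4 = 0.00015
  k=1: C(4,1)·0.888889^1·0.111111^3 = 0.00488
  k=2: C(4,2)·0.888889^2·0.111111^2 = 0.05853
P(X ≤ 2) = 0.06356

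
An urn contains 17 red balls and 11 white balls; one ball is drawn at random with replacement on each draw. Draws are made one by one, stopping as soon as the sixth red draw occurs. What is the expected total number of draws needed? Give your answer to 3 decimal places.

Y = total draws until the sixth success; negative binomial with r=6, p=0.607143.
E[Y] = r / p = 6 / 0.607143 = 9.88235

9.882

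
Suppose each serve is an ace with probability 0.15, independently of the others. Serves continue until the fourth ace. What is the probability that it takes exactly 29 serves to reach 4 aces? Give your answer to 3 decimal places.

0.029

Y = trial on which the fourth success occurs; negative binomial, r=4, p=0.15.
P(Y=29) = C(28,3) · p^4 · (1−p)^25
= 3276 · 0.00050625 · 0.017198 = 0.02852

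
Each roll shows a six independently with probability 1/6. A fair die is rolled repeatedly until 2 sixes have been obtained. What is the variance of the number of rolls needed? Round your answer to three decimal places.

Y = total rolls until the second success; negative binomial with r=2, p=0.166667.
Var(Y) = r(1−p)/p² = 2·0.833333 / 0.166667² = 60.00000

60.000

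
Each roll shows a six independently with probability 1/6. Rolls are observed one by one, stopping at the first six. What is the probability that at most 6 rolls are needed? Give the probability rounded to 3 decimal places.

0.665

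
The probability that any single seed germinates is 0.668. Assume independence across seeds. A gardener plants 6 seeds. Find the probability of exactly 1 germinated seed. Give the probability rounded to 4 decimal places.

0.0162

X ~ Binomial(n=6, p=0.668).
P(X=1) = C(6,1) · p^1 · (1−p)^5
= 6 · 0.668 · 0.0040336 = 0.016167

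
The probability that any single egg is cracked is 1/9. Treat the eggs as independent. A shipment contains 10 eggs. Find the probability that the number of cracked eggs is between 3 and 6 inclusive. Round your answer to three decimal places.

X ~ Binomial(10, 0.111111); P(3 ≤ X ≤ 6) = Σ C(10,k) p^k (1−p)^(10−k) over k:
  k=3: C(10,3)·0.111111^3·0.888889^7 = 0.07217
  k=4: C(10,4)·0.111111^4·0.888889^6 = 0.01579
  k=5: C(10,5)·0.111111^5·0.888889^5 = 0.00237
  k=6: C(10,6)·0.111111^6·0.888889^4 = 0.00025
Total = 0.09058

0.091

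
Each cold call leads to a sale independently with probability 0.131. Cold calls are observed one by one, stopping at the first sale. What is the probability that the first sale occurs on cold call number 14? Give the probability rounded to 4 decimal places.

0.0211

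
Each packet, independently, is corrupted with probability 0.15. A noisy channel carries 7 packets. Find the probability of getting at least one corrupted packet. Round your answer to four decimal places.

P(at least one) = 1 − P(none) = 1 − (1 − 0.15)^7
= 1 − 0.320577 = 0.679423

0.6794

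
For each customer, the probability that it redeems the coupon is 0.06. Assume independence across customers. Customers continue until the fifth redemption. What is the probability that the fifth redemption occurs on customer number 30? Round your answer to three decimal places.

Y = trial on which the fifth success occurs; negative binomial, r=5, p=0.06.
P(Y=30) = C(29,4) · p^5 · (1−p)^25
= 23751 · 7.776e-07 · 0.21291 = 0.00393

0.004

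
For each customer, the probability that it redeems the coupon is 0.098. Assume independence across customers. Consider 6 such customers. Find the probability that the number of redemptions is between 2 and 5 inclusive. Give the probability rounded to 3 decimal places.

X ~ Binomial(6, 0.098); P(2 ≤ X ≤ 5) = Σ C(6,k) p^k (1−p)^(6−k) over k:
  k=2: C(6,2)·0.098^2·0.902^4 = 0.09536
  k=3: C(6,3)·0.098^3·0.902^3 = 0.01381
  k=4: C(6,4)·0.098^4·0.902^2 = 0.00113
  k=5: C(6,5)·0.098^5·0.902^1 = 0.00005
Total = 0.11035

0.110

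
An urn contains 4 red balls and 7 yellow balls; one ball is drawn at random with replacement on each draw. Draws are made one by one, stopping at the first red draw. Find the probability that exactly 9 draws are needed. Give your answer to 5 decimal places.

Geometric (trials to first success), p = 0.363636.
P(Y = 9) = (1−p)^8 · p = 0.026893 · 0.363636 = 0.0097794

0.00978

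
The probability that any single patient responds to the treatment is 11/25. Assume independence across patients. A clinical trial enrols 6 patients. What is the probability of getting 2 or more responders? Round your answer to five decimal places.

0.82377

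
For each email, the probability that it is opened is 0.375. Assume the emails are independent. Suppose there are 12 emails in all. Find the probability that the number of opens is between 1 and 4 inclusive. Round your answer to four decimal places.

X ~ Binomial(12, 0.375); P(1 ≤ X ≤ 4) = Σ C(12,k) p^k (1−p)^(12−k) over k:
  k=1: C(12,1)·0.375^1·0.625^11 = 0.025580
  k=2: C(12,2)·0.375^2·0.625^10 = 0.084412
  k=3: C(12,3)·0.375^3·0.625^9 = 0.168825
  k=4: C(12,4)·0.375^4·0.625^8 = 0.227914
Total = 0.506731

0.5067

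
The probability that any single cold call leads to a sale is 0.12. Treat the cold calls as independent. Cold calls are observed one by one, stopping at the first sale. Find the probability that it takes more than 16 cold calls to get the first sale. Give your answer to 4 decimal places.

0.1293

Y = number of cold calls to the first success; geometric, p = 0.12.
P(Y > 16) = P(first 16 all fail) = (1−p)^16 = 0.129337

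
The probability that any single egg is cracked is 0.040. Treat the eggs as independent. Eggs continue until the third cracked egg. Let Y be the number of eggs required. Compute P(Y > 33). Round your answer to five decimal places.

0.85579

Needing more than 33 eggs ⇔ fewer than 3 successes in the first 33. With X ~ Binomial(33, 0.04), P(Y > 33) = P(X ≤ 2).
  k=0: C(33,0)·0.04^0·0.96^33 = 0.2599864
  k=1: C(33,1)·0.04^1·0.96^32 = 0.3574813
  k=2: C(33,2)·0.04^2·0.96^31 = 0.2383209
P(X ≤ 2) = 0.8557887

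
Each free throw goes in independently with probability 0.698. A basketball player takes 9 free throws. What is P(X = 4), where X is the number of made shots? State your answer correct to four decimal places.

X ~ Binomial(n=9, p=0.698).
P(X=4) = C(9,4) · p^4 · (1−p)^5
= 126 · 0.23737 · 0.0025121 = 0.075132

0.0751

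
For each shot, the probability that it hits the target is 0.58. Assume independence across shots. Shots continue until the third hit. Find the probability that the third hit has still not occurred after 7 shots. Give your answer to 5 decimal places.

Needing more than 7 shots ⇔ fewer than 3 successes in the first 7. With X ~ Binomial(7, 0.58), P(Y > 7) = P(X ≤ 2).
  k=0: C(7,0)·0.58^0·0.42^7 = 0.0023054
  k=1: C(7,1)·0.58^1·0.42^6 = 0.0222855
  k=2: C(7,2)·0.58^2·0.42^5 = 0.0923255
P(X ≤ 2) = 0.1169164

0.11692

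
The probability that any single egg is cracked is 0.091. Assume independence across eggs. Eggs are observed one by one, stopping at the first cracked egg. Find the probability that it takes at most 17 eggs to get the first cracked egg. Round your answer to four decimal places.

Y = number of eggs to the first success; geometric, p = 0.091.
P(Y ≤ 17) = 1 − (1−p)^17 = 1 − 0.197509 = 0.802491

0.8025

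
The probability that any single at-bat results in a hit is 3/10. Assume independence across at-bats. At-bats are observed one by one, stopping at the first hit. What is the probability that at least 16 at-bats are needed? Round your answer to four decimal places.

Y = number of at-bats to the first success; geometric, p = 0.30.
P(Y > 15) = P(first 15 all fail) = (1−p)^15 = 0.004748

0.0047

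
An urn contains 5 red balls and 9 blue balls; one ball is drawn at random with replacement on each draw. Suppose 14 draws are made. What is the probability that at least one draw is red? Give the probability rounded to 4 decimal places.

0.9979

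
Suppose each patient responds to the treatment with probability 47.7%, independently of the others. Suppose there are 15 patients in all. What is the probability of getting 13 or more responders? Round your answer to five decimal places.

0.00216

X ~ Binomial(15, 0.477); P(X ≥ 13) = Σ C(15,k) p^k (1−p)^(15−k) over k:
  k=13: C(15,13)·0.477^13·0.523^2 = 0.0019008
  k=14: C(15,14)·0.477^14·0.523^1 = 0.0002477
  k=15: C(15,15)·0.477^15·0.523^0 = 0.0000151
Total = 0.0021635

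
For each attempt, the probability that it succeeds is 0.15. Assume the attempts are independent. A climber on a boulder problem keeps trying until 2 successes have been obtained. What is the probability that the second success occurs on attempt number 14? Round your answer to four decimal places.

Y = trial on which the second success occurs; negative binomial, r=2, p=0.15.
P(Y=14) = C(13,1) · p^2 · (1−p)^12
= 13 · 0.0225 · 0.14224 = 0.041606

0.0416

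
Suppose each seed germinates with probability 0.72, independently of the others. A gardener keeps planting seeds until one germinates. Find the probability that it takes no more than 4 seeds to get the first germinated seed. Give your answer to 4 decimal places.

0.9939

Y = number of seeds to the first success; geometric, p = 0.72.
P(Y ≤ 4) = 1 − (1−p)^4 = 1 − 0.006147 = 0.993853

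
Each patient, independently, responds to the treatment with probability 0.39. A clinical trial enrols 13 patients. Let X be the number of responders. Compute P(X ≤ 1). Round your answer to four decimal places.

X ~ Binomial(13, 0.39); P(X ≤ 1) = Σ C(13,k) p^k (1−p)^(13−k) over k:
  k=0: C(13,0)·0.39^0·0.61^13 = 0.001619
  k=1: C(13,1)·0.39^1·0.61^12 = 0.013458
Total = 0.015077

0.0151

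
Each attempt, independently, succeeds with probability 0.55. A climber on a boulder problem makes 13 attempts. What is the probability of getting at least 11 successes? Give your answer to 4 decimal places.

X ~ Binomial(13, 0.55); P(X ≥ 11) = Σ C(13,k) p^k (1−p)^(13−k) over k:
  k=11: C(13,11)·0.55^11·0.45^2 = 0.022004
  k=12: C(13,12)·0.55^12·0.45^1 = 0.004482
  k=13: C(13,13)·0.55^13·0.45^0 = 0.000421
Total = 0.026908

0.0269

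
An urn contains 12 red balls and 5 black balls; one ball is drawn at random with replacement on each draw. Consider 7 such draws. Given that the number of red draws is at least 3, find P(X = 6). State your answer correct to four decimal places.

0.2616

X ~ Binomial(7, 0.705882). Want P(X=6 | X≥3) = P(X=6) / P(X≥3).
P(X=6) = C(7,6)·0.705882^6·0.294118^1 = 0.254691
P(X≥3) = 1 − 0.000190 − 0.003199 − 0.023030 = 0.973581
Ratio = 0.254691 / 0.973581 = 0.261602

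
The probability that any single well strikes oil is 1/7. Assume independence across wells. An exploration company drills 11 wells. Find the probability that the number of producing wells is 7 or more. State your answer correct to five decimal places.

0.00024

X ~ Binomial(11, 0.142857); P(X ≥ 7) = Σ C(11,k) p^k (1−p)^(11−k) over k:
  k=7: C(11,7)·0.142857^7·0.857143^4 = 0.0002163
  k=8: C(11,8)·0.142857^8·0.857143^3 = 0.0000180
  k=9: C(11,9)·0.142857^9·0.857143^2 = 0.0000010
  k=10: C(11,10)·0.142857^10·0.857143^1 = 0.0000000
  k=11: C(11,11)·0.142857^11·0.857143^0 = 0.0000000
Total = 0.0002354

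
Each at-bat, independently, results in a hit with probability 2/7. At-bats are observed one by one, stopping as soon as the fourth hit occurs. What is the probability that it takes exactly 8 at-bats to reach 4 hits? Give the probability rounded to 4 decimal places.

0.0607

Y = trial on which the fourth success occurs; negative binomial, r=4, p=0.285714.
P(Y=8) = C(7,3) · p^4 · (1−p)^4
= 35 · 0.0066639 · 0.26031 = 0.060713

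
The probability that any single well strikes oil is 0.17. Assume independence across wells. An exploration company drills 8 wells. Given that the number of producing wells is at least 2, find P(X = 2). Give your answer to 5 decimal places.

0.65207

X ~ Binomial(8, 0.17). Want P(X=2 | X≥2) = P(X=2) / P(X≥2).
P(X=2) = C(8,2)·0.17^2·0.83^6 = 0.2645602
P(X≥2) = 1 − 0.2252292 − 0.3690503 = 0.4057205
Ratio = 0.2645602 / 0.4057205 = 0.6520749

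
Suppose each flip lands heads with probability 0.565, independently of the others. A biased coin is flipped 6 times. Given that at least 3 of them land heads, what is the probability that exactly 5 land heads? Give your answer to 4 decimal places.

0.1954

X ~ Binomial(6, 0.565). Want P(X=5 | X≥3) = P(X=5) / P(X≥3).
P(X=5) = C(6,5)·0.565^5·0.435^1 = 0.150274
P(X≥3) = 1 − 0.006775 − 0.052801 − 0.171453 = 0.768970
Ratio = 0.150274 / 0.768970 = 0.195422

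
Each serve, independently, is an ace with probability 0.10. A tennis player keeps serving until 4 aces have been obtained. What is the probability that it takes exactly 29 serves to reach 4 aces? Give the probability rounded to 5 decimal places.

Y = trial on which the fourth success occurs; negative binomial, r=4, p=0.10.
P(Y=29) = C(28,3) · p^4 · (1−p)^25
= 3276 · 0.0001 · 0.07179 = 0.0235183

0.02352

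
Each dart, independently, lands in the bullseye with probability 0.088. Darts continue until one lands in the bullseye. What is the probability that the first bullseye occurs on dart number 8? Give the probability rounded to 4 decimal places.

0.0462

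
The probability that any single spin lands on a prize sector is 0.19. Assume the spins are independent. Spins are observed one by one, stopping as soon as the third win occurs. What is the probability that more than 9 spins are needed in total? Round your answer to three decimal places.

Needing more than 9 spins ⇔ fewer than 3 successes in the first 9. With X ~ Binomial(9, 0.19), P(Y > 9) = P(X ≤ 2).
  k=0: C(9,0)·0.19^0·0.81^9 = 0.15009
  k=1: C(9,1)·0.19^1·0.81^8 = 0.31687
  k=2: C(9,2)·0.19^2·0.81^7 = 0.29731
P(X ≤ 2) = 0.76427

0.764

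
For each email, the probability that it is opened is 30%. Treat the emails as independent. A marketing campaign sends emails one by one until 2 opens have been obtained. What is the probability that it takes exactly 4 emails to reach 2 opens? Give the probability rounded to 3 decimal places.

0.132

Y = trial on which the second success occurs; negative binomial, r=2, p=0.30.
P(Y=4) = C(3,1) · p^2 · (1−p)^2
= 3 · 0.09 · 0.49 = 0.13230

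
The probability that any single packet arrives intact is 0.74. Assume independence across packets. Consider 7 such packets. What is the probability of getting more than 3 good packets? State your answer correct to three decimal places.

X ~ Binomial(7, 0.74); P(X ≥ 4) = Σ C(7,k) p^k (1−p)^(7−k) over k:
  k=4: C(7,4)·0.74^4·0.26^3 = 0.18447
  k=5: C(7,5)·0.74^5·0.26^2 = 0.31501
  k=6: C(7,6)·0.74^6·0.26^1 = 0.29886
  k=7: C(7,7)·0.74^7·0.26^0 = 0.12151
Total = 0.91984

0.920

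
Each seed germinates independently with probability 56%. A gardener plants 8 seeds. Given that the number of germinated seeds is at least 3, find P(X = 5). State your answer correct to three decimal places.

X ~ Binomial(8, 0.56). Want P(X=5 | X≥3) = P(X=5) / P(X≥3).
P(X=5) = C(8,5)·0.56^5·0.44^3 = 0.26272
P(X≥3) = 1 − 0.00140 − 0.01430 − 0.06372 = 0.92058
Ratio = 0.26272 / 0.92058 = 0.28538

0.285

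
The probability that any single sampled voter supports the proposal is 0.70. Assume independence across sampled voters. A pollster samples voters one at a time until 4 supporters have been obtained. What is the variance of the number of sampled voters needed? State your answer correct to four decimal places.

2.4490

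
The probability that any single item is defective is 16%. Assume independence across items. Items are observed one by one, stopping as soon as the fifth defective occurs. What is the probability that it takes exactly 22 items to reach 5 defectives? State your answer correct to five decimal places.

Y = trial on which the fifth success occurs; negative binomial, r=5, p=0.16.
P(Y=22) = C(21,4) · p^5 · (1−p)^17
= 5985 · 0.00010486 · 0.051612 = 0.0323901

0.03239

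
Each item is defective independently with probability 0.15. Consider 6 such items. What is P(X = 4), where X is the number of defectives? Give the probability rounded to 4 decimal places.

0.0055

X ~ Binomial(n=6, p=0.15).
P(X=4) = C(6,4) · p^4 · (1−p)^2
= 15 · 0.00050625 · 0.7225 = 0.005486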